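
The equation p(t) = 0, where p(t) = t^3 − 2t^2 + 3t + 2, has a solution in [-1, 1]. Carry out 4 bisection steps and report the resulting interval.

[-0.5, -0.375]

m = 0, p(m) = 2 (+); new bracket [-1, 0]
m = -0.5, p(m) = -0.125 (−); new bracket [-0.5, 0]
m = -0.25, p(m) = 1.109375 (+); new bracket [-0.5, -0.25]
m = -0.375, p(m) = 0.541 (+); new bracket [-0.5, -0.375]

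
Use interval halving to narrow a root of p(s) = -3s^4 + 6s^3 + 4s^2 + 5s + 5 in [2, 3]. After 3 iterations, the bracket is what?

[2.75, 2.875]

s = 2.5 gives p = 19.0625, positive; keep [2.5, 3]
s = 2.75 gives p = 2.207031, positive; keep [2.75, 3]
s = 2.875 gives p = -9.942139, negative; keep [2.75, 2.875]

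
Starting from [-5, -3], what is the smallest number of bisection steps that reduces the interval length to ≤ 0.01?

Width after n steps is 2/2^n. Need 2^n ≥ 2/0.01 = 200.
2^7 = 128 < 200 ≤ 2^8 = 256, so n = 8.

8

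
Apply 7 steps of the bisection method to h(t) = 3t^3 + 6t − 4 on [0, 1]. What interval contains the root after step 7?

[0.5703125, 0.578125]

m = 0.5, h(m) = -0.625 (−); new bracket [0.5, 1]
m = 0.75, h(m) = 1.765625 (+); new bracket [0.5, 0.75]
m = 0.625, h(m) = 0.482422 (+); new bracket [0.5, 0.625]
m = 0.5625, h(m) = -0.0911 (−); new bracket [0.5625, 0.625]
m = 0.59375, h(m) = 0.1905 (+); new bracket [0.5625, 0.59375]
m = 0.578125, h(m) = 0.0484 (+); new bracket [0.5625, 0.578125]
m = 0.5703125, h(m) = -0.0216 (−); new bracket [0.5703125, 0.578125]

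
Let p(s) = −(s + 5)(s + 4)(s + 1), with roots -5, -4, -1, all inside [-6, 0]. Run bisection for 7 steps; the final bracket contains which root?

-1

s = -3 gives p = 4, positive; keep [-3, 0]
s = -1.5 gives p = 4.375, positive; keep [-1.5, 0]
s = -0.75 gives p = -3.453125, negative; keep [-1.5, -0.75]
s = -1.125 gives p = 1.3926, positive; keep [-1.125, -0.75]
s = -0.9375 gives p = -0.7776, negative; keep [-1.125, -0.9375]
s = -1.03125 gives p = 0.3682, positive; keep [-1.03125, -0.9375]
s = -0.984375 gives p = -0.1892, negative; keep [-1.03125, -0.984375]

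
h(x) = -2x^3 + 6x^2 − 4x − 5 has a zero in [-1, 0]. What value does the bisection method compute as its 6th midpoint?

-0.609375

h(-0.5) = -1.25 < 0, so the root lies in [-1, -0.5]
h(-0.75) = 2.21875 > 0, so the root lies in [-0.75, -0.5]
h(-0.625) = 0.332031 > 0, so the root lies in [-0.625, -0.5]
h(-0.5625) = -0.4956 < 0, so the root lies in [-0.625, -0.5625]
h(-0.59375) = -0.0911 < 0, so the root lies in [-0.625, -0.59375]
h(-0.609375) = 0.1181 > 0, so the root lies in [-0.609375, -0.59375]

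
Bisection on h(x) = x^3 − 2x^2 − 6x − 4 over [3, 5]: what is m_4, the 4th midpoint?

h(4) = 4 > 0, so the root lies in [3, 4]
h(3.5) = -6.625 < 0, so the root lies in [3.5, 4]
h(3.75) = -1.890625 < 0, so the root lies in [3.75, 4]
h(3.875) = 0.9043 > 0, so the root lies in [3.75, 3.875]

3.875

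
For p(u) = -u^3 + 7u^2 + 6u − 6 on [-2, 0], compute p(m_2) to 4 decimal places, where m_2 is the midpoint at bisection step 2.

u = -1 gives p = -4, negative; keep [-2, -1]
u = -1.5 gives p = 4.125, positive; keep [-1.5, -1]

4.1250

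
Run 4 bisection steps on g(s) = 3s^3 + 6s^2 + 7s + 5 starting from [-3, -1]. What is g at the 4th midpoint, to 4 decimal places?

s = -2 gives g = -9, negative; keep [-2, -1]
s = -1.5 gives g = -2.125, negative; keep [-1.5, -1]
s = -1.25 gives g = -0.234375, negative; keep [-1.25, -1]
s = -1.125 gives g = 0.4473, positive; keep [-1.25, -1.125]

0.4473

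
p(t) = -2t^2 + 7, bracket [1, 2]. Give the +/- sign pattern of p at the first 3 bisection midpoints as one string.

++-

p(1.5) = 2.5 > 0, so the root lies in [1.5, 2]
p(1.75) = 0.875 > 0, so the root lies in [1.75, 2]
p(1.875) = -0.03125 < 0, so the root lies in [1.75, 1.875]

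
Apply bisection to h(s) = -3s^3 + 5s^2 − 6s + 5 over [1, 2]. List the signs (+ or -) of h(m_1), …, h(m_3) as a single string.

--+

h(1.5) = -2.875 < 0, so the root lies in [1, 1.5]
h(1.25) = -0.546875 < 0, so the root lies in [1, 1.25]
h(1.125) = 0.306641 > 0, so the root lies in [1.125, 1.25]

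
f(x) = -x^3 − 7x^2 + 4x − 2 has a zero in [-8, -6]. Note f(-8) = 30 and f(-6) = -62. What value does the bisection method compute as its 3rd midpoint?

x = -7 gives f = -30, negative; keep [-8, -7]
x = -7.5 gives f = -3.875, negative; keep [-8, -7.5]
x = -7.75 gives f = 12.046875, positive; keep [-7.75, -7.5]

-7.75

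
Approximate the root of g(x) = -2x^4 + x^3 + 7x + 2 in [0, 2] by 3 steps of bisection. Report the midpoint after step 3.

1.75

m = 1, g(m) = 8 (+); new bracket [1, 2]
m = 1.5, g(m) = 5.75 (+); new bracket [1.5, 2]
m = 1.75, g(m) = 0.851562 (+); new bracket [1.75, 2]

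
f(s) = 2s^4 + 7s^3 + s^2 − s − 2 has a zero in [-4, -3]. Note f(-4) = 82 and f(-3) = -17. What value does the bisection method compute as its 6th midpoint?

-3.328125

s = -3.5 gives f = 13.75, positive; keep [-3.5, -3]
s = -3.25 gives f = -5.351562, negative; keep [-3.5, -3.25]
s = -3.375 gives f = 3.154785, positive; keep [-3.375, -3.25]
s = -3.3125 gives f = -1.3449, negative; keep [-3.375, -3.3125]
s = -3.34375 gives f = 0.8415, positive; keep [-3.34375, -3.3125]
s = -3.328125 gives f = -0.2674, negative; keep [-3.34375, -3.328125]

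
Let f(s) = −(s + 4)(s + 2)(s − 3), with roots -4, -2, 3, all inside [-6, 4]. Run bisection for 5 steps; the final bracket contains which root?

f(-1) = 12 > 0, so the root lies in [-1, 4]
f(1.5) = 28.875 > 0, so the root lies in [1.5, 4]
f(2.75) = 8.015625 > 0, so the root lies in [2.75, 4]
f(3.375) = -14.8652 < 0, so the root lies in [2.75, 3.375]
f(3.0625) = -2.2346 < 0, so the root lies in [2.75, 3.0625]

3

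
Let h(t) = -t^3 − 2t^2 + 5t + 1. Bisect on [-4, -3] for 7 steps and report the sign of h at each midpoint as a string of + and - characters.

h(-3.5) = 1.875 > 0, so the root lies in [-3.5, -3]
h(-3.25) = -2.046875 < 0, so the root lies in [-3.5, -3.25]
h(-3.375) = -0.212891 < 0, so the root lies in [-3.5, -3.375]
h(-3.4375) = 0.7986 > 0, so the root lies in [-3.4375, -3.375]
h(-3.40625) = 0.2848 > 0, so the root lies in [-3.40625, -3.375]
h(-3.390625) = 0.034 > 0, so the root lies in [-3.390625, -3.375]
h(-3.3828125) = -0.09 < 0, so the root lies in [-3.390625, -3.3828125]

+--+++-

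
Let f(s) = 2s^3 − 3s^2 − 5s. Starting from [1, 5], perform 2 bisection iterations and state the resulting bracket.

[2, 3]

s = 3 gives f = 12, positive; keep [1, 3]
s = 2 gives f = -6, negative; keep [2, 3]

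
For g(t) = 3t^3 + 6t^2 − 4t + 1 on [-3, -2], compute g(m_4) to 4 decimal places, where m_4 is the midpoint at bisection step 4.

0.1692

t = -2.5 gives g = 1.625, positive; keep [-3, -2.5]
t = -2.75 gives g = -5.015625, negative; keep [-2.75, -2.5]
t = -2.625 gives g = -1.419922, negative; keep [-2.625, -2.5]
t = -2.5625 gives g = 0.1692, positive; keep [-2.625, -2.5625]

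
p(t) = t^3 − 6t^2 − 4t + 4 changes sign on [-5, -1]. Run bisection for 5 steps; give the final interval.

[-1.125, -1]

p(-3) = -65 < 0, so the root lies in [-3, -1]
p(-2) = -20 < 0, so the root lies in [-2, -1]
p(-1.5) = -6.875 < 0, so the root lies in [-1.5, -1]
p(-1.25) = -2.3281 < 0, so the root lies in [-1.25, -1]
p(-1.125) = -0.5176 < 0, so the root lies in [-1.125, -1]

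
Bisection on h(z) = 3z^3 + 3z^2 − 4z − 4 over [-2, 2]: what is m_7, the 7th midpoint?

1.15625

midpoint 0: h = -4 < 0 → [0, 2]
midpoint 1: h = -2 < 0 → [1, 2]
midpoint 1.5: h = 6.875 > 0 → [1, 1.5]
midpoint 1.25: h = 1.5469 > 0 → [1, 1.25]
midpoint 1.125: h = -0.4316 < 0 → [1.125, 1.25]
midpoint 1.1875: h = 0.5042 > 0 → [1.125, 1.1875]
midpoint 1.15625: h = 0.0232 > 0 → [1.125, 1.15625]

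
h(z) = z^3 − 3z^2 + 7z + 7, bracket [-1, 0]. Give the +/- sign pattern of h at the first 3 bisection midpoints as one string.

+-+

midpoint -0.5: h = 2.625 > 0 → [-1, -0.5]
midpoint -0.75: h = -0.359375 < 0 → [-0.75, -0.5]
midpoint -0.625: h = 1.208984 > 0 → [-0.75, -0.625]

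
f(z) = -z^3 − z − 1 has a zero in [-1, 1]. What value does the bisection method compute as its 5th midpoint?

m = 0, f(m) = -1 (−); new bracket [-1, 0]
m = -0.5, f(m) = -0.375 (−); new bracket [-1, -0.5]
m = -0.75, f(m) = 0.171875 (+); new bracket [-0.75, -0.5]
m = -0.625, f(m) = -0.1309 (−); new bracket [-0.75, -0.625]
m = -0.6875, f(m) = 0.0125 (+); new bracket [-0.6875, -0.625]

-0.6875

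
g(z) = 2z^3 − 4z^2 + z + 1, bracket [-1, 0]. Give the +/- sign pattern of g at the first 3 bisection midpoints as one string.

m = -0.5, g(m) = -0.75 (−); new bracket [-0.5, 0]
m = -0.25, g(m) = 0.46875 (+); new bracket [-0.5, -0.25]
m = -0.375, g(m) = -0.042969 (−); new bracket [-0.375, -0.25]

-+-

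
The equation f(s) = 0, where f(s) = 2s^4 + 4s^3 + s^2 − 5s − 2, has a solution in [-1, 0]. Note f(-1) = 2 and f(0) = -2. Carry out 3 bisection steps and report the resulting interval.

[-0.5, -0.375]

s = -0.5 gives f = 0.375, positive; keep [-0.5, 0]
s = -0.25 gives f = -0.742188, negative; keep [-0.5, -0.25]
s = -0.375 gives f = -0.155762, negative; keep [-0.5, -0.375]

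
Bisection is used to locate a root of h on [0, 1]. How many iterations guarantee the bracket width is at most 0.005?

8

Width after n steps is 1/2^n. Need 2^n ≥ 1/0.005 = 200.
2^7 = 128 < 200 ≤ 2^8 = 256, so n = 8.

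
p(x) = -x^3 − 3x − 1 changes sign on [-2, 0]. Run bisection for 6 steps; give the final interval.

m = -1, p(m) = 3 (+); new bracket [-1, 0]
m = -0.5, p(m) = 0.625 (+); new bracket [-0.5, 0]
m = -0.25, p(m) = -0.234375 (−); new bracket [-0.5, -0.25]
m = -0.375, p(m) = 0.1777 (+); new bracket [-0.375, -0.25]
m = -0.3125, p(m) = -0.032 (−); new bracket [-0.375, -0.3125]
m = -0.34375, p(m) = 0.0719 (+); new bracket [-0.34375, -0.3125]

[-0.34375, -0.3125]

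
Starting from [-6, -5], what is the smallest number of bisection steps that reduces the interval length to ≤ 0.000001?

Width after n steps is 1/2^n. Need 2^n ≥ 1/0.000001 = 1000000.
2^19 = 524288 < 1000000 ≤ 2^20 = 1048576, so n = 20.

20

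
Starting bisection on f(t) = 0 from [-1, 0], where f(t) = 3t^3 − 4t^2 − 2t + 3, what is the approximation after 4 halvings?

f(-0.5) = 2.625 > 0, so the root lies in [-1, -0.5]
f(-0.75) = 0.984375 > 0, so the root lies in [-1, -0.75]
f(-0.875) = -0.322266 < 0, so the root lies in [-0.875, -0.75]
f(-0.8125) = 0.3752 > 0, so the root lies in [-0.875, -0.8125]

-0.8125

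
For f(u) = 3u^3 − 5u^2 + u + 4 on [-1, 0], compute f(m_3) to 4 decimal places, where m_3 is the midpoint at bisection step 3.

0.6895

midpoint -0.5: f = 1.875 > 0 → [-1, -0.5]
midpoint -0.75: f = -0.828125 < 0 → [-0.75, -0.5]
midpoint -0.625: f = 0.689453 > 0 → [-0.75, -0.625]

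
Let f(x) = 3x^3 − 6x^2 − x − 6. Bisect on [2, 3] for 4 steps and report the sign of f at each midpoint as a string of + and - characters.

f(2.5) = 0.875 > 0, so the root lies in [2, 2.5]
f(2.25) = -4.453125 < 0, so the root lies in [2.25, 2.5]
f(2.375) = -2.029297 < 0, so the root lies in [2.375, 2.5]
f(2.4375) = -0.6394 < 0, so the root lies in [2.4375, 2.5]

+---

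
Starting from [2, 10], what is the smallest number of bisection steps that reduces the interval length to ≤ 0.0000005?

Width after n steps is 8/2^n. Need 2^n ≥ 8/0.0000005 = 16000000.
2^23 = 8388608 < 16000000 ≤ 2^24 = 16777216, so n = 24.

24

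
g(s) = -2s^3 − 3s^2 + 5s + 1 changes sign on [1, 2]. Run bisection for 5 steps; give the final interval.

s = 1.5 gives g = -5, negative; keep [1, 1.5]
s = 1.25 gives g = -1.34375, negative; keep [1, 1.25]
s = 1.125 gives g = -0.019531, negative; keep [1, 1.125]
s = 1.0625 gives g = 0.5269, positive; keep [1.0625, 1.125]
s = 1.09375 gives g = 0.263, positive; keep [1.09375, 1.125]

[1.09375, 1.125]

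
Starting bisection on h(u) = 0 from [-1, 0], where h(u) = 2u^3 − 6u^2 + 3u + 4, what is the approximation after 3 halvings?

-0.625

h(-0.5) = 0.75 > 0, so the root lies in [-1, -0.5]
h(-0.75) = -2.46875 < 0, so the root lies in [-0.75, -0.5]
h(-0.625) = -0.707031 < 0, so the root lies in [-0.625, -0.5]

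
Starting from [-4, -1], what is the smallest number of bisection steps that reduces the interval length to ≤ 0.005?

Width after n steps is 3/2^n. Need 2^n ≥ 3/0.005 = 600.
2^9 = 512 < 600 ≤ 2^10 = 1024, so n = 10.

10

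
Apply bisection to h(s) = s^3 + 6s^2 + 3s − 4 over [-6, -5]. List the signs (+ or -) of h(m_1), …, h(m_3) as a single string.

-+-

h(-5.5) = -5.375 < 0, so the root lies in [-5.5, -5]
h(-5.25) = 0.921875 > 0, so the root lies in [-5.5, -5.25]
h(-5.375) = -2.068359 < 0, so the root lies in [-5.375, -5.25]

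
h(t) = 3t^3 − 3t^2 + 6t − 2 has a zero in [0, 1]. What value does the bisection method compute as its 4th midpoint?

h(0.5) = 0.625 > 0, so the root lies in [0, 0.5]
h(0.25) = -0.640625 < 0, so the root lies in [0.25, 0.5]
h(0.375) = -0.013672 < 0, so the root lies in [0.375, 0.5]
h(0.4375) = 0.302 > 0, so the root lies in [0.375, 0.4375]

0.4375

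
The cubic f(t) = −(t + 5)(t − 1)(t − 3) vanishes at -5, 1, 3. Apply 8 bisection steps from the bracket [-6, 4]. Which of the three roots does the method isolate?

-5

midpoint -1: f = -32 < 0 → [-6, -1]
midpoint -3.5: f = -43.875 < 0 → [-6, -3.5]
midpoint -4.75: f = -11.140625 < 0 → [-6, -4.75]
midpoint -5.375: f = 20.0215 > 0 → [-5.375, -4.75]
midpoint -5.0625: f = 3.0549 > 0 → [-5.0625, -4.75]
midpoint -4.90625: f = -4.3778 < 0 → [-5.0625, -4.90625]
midpoint -4.984375: f = -0.7466 < 0 → [-5.0625, -4.984375]
midpoint -5.0234375: f = 1.1327 > 0 → [-5.0234375, -4.984375]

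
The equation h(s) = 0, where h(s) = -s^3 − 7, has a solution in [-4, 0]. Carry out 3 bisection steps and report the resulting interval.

[-2, -1.5]

midpoint -2: h = 1 > 0 → [-2, 0]
midpoint -1: h = -6 < 0 → [-2, -1]
midpoint -1.5: h = -3.625 < 0 → [-2, -1.5]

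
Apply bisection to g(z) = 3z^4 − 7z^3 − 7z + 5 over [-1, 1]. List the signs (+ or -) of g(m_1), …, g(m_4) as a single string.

z = 0 gives g = 5, positive; keep [0, 1]
z = 0.5 gives g = 0.8125, positive; keep [0.5, 1]
z = 0.75 gives g = -2.253906, negative; keep [0.5, 0.75]
z = 0.625 gives g = -0.6262, negative; keep [0.5, 0.625]

++--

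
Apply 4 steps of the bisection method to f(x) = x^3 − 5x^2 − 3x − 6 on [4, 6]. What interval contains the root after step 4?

[5.625, 5.75]

midpoint 5: f = -21 < 0 → [5, 6]
midpoint 5.5: f = -7.375 < 0 → [5.5, 6]
midpoint 5.75: f = 1.546875 > 0 → [5.5, 5.75]
midpoint 5.625: f = -3.0996 < 0 → [5.625, 5.75]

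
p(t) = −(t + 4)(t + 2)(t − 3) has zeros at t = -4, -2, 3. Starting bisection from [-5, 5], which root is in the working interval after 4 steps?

3

m = 0, p(m) = 24 (+); new bracket [0, 5]
m = 2.5, p(m) = 14.625 (+); new bracket [2.5, 5]
m = 3.75, p(m) = -33.421875 (−); new bracket [2.5, 3.75]
m = 3.125, p(m) = -4.5645 (−); new bracket [2.5, 3.125]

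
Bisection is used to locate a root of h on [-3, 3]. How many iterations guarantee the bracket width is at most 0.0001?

16

Width after n steps is 6/2^n. Need 2^n ≥ 6/0.0001 = 60000.
2^15 = 32768 < 60000 ≤ 2^16 = 65536, so n = 16.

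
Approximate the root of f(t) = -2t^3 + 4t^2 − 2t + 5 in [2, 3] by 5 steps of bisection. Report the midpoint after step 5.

midpoint 2.5: f = -6.25 < 0 → [2, 2.5]
midpoint 2.25: f = -2.03125 < 0 → [2, 2.25]
midpoint 2.125: f = -0.378906 < 0 → [2, 2.125]
midpoint 2.0625: f = 0.3433 > 0 → [2.0625, 2.125]
midpoint 2.09375: f = -0.0095 < 0 → [2.0625, 2.09375]

2.09375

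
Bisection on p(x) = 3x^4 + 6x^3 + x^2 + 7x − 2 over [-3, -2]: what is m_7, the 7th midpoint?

p(-2.5) = 10.1875 > 0, so the root lies in [-2.5, -2]
p(-2.25) = -4.144531 < 0, so the root lies in [-2.5, -2.25]
p(-2.375) = 2.08667 > 0, so the root lies in [-2.375, -2.25]
p(-2.3125) = -1.2463 < 0, so the root lies in [-2.375, -2.3125]
p(-2.34375) = 0.3638 > 0, so the root lies in [-2.34375, -2.3125]
p(-2.328125) = -0.4551 < 0, so the root lies in [-2.34375, -2.328125]
p(-2.3359375) = -0.0491 < 0, so the root lies in [-2.34375, -2.3359375]

-2.3359375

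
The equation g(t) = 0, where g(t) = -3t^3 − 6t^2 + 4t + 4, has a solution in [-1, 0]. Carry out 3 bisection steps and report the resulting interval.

midpoint -0.5: g = 0.875 > 0 → [-1, -0.5]
midpoint -0.75: g = -1.109375 < 0 → [-0.75, -0.5]
midpoint -0.625: g = -0.111328 < 0 → [-0.625, -0.5]

[-0.625, -0.5]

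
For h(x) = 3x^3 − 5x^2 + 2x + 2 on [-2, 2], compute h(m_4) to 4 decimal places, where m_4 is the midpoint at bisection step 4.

midpoint 0: h = 2 > 0 → [-2, 0]
midpoint -1: h = -8 < 0 → [-1, 0]
midpoint -0.5: h = -0.625 < 0 → [-0.5, 0]
midpoint -0.25: h = 1.1406 > 0 → [-0.5, -0.25]

1.1406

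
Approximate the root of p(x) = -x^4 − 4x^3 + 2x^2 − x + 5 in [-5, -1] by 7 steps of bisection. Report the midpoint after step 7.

x = -3 gives p = 53, positive; keep [-5, -3]
x = -4 gives p = 41, positive; keep [-5, -4]
x = -4.5 gives p = 4.4375, positive; keep [-5, -4.5]
x = -4.75 gives p = -25.5039, negative; keep [-4.75, -4.5]
x = -4.625 gives p = -9.426, negative; keep [-4.625, -4.5]
x = -4.5625 gives p = -2.228, negative; keep [-4.5625, -4.5]
x = -4.53125 gives p = 1.17, positive; keep [-4.5625, -4.53125]

-4.53125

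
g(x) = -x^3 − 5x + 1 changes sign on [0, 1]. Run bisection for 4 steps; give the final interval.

[0.1875, 0.25]

x = 0.5 gives g = -1.625, negative; keep [0, 0.5]
x = 0.25 gives g = -0.265625, negative; keep [0, 0.25]
x = 0.125 gives g = 0.373047, positive; keep [0.125, 0.25]
x = 0.1875 gives g = 0.0559, positive; keep [0.1875, 0.25]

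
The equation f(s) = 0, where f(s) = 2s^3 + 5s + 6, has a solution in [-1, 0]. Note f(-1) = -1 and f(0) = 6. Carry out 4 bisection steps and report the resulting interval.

s = -0.5 gives f = 3.25, positive; keep [-1, -0.5]
s = -0.75 gives f = 1.40625, positive; keep [-1, -0.75]
s = -0.875 gives f = 0.285156, positive; keep [-1, -0.875]
s = -0.9375 gives f = -0.3354, negative; keep [-0.9375, -0.875]

[-0.9375, -0.875]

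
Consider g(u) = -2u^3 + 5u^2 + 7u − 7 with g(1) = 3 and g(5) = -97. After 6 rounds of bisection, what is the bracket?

[3.1875, 3.25]

u = 3 gives g = 5, positive; keep [3, 5]
u = 4 gives g = -27, negative; keep [3, 4]
u = 3.5 gives g = -7, negative; keep [3, 3.5]
u = 3.25 gives g = -0.0938, negative; keep [3, 3.25]
u = 3.125 gives g = 2.668, positive; keep [3.125, 3.25]
u = 3.1875 gives g = 1.3423, positive; keep [3.1875, 3.25]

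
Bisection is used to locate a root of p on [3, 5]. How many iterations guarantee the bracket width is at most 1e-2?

8

Width after n steps is 2/2^n. Need 2^n ≥ 2/1e-2 = 200.
2^7 = 128 < 200 ≤ 2^8 = 256, so n = 8.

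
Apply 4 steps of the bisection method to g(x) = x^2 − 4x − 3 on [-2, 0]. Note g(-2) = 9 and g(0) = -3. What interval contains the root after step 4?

[-0.75, -0.625]

x = -1 gives g = 2, positive; keep [-1, 0]
x = -0.5 gives g = -0.75, negative; keep [-1, -0.5]
x = -0.75 gives g = 0.5625, positive; keep [-0.75, -0.5]
x = -0.625 gives g = -0.1094, negative; keep [-0.75, -0.625]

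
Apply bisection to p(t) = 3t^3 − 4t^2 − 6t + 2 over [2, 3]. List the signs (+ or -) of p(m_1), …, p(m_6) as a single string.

m = 2.5, p(m) = 8.875 (+); new bracket [2, 2.5]
m = 2.25, p(m) = 2.421875 (+); new bracket [2, 2.25]
m = 2.125, p(m) = -0.025391 (−); new bracket [2.125, 2.25]
m = 2.1875, p(m) = 1.137 (+); new bracket [2.125, 2.1875]
m = 2.15625, p(m) = 0.5407 (+); new bracket [2.125, 2.15625]
m = 2.140625, p(m) = 0.2539 (+); new bracket [2.125, 2.140625]

++-+++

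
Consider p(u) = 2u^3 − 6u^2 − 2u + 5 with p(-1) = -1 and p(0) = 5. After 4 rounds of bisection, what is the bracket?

[-0.9375, -0.875]

u = -0.5 gives p = 4.25, positive; keep [-1, -0.5]
u = -0.75 gives p = 2.28125, positive; keep [-1, -0.75]
u = -0.875 gives p = 0.816406, positive; keep [-1, -0.875]
u = -0.9375 gives p = -0.0464, negative; keep [-0.9375, -0.875]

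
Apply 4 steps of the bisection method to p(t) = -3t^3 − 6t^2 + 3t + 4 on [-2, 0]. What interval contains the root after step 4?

[-0.75, -0.625]

t = -1 gives p = -2, negative; keep [-1, 0]
t = -0.5 gives p = 1.375, positive; keep [-1, -0.5]
t = -0.75 gives p = -0.359375, negative; keep [-0.75, -0.5]
t = -0.625 gives p = 0.5137, positive; keep [-0.75, -0.625]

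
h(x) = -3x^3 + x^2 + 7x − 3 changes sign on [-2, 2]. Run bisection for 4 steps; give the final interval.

m = 0, h(m) = -3 (−); new bracket [-2, 0]
m = -1, h(m) = -6 (−); new bracket [-2, -1]
m = -1.5, h(m) = -1.125 (−); new bracket [-2, -1.5]
m = -1.75, h(m) = 3.8906 (+); new bracket [-1.75, -1.5]

[-1.75, -1.5]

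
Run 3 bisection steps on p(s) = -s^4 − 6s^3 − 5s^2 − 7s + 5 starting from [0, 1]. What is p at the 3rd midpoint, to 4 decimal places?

midpoint 0.5: p = -0.5625 < 0 → [0, 0.5]
midpoint 0.25: p = 2.839844 > 0 → [0.25, 0.5]
midpoint 0.375: p = 1.335693 > 0 → [0.375, 0.5]

1.3357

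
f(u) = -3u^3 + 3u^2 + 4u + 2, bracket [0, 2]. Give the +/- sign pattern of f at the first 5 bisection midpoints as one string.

m = 1, f(m) = 6 (+); new bracket [1, 2]
m = 1.5, f(m) = 4.625 (+); new bracket [1.5, 2]
m = 1.75, f(m) = 2.109375 (+); new bracket [1.75, 2]
m = 1.875, f(m) = 0.2715 (+); new bracket [1.875, 2]
m = 1.9375, f(m) = -0.8079 (−); new bracket [1.875, 1.9375]

++++-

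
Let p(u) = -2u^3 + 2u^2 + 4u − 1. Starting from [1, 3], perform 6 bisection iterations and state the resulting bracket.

[1.90625, 1.9375]

m = 2, p(m) = -1 (−); new bracket [1, 2]
m = 1.5, p(m) = 2.75 (+); new bracket [1.5, 2]
m = 1.75, p(m) = 1.40625 (+); new bracket [1.75, 2]
m = 1.875, p(m) = 0.3477 (+); new bracket [1.875, 2]
m = 1.9375, p(m) = -0.2886 (−); new bracket [1.875, 1.9375]
m = 1.90625, p(m) = 0.0388 (+); new bracket [1.90625, 1.9375]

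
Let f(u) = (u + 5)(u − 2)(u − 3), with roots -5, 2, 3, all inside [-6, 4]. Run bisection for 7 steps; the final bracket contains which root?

u = -1 gives f = 48, positive; keep [-6, -1]
u = -3.5 gives f = 53.625, positive; keep [-6, -3.5]
u = -4.75 gives f = 13.078125, positive; keep [-6, -4.75]
u = -5.375 gives f = -23.1621, negative; keep [-5.375, -4.75]
u = -5.0625 gives f = -3.5588, negative; keep [-5.0625, -4.75]
u = -4.90625 gives f = 5.119, positive; keep [-5.0625, -4.90625]
u = -4.984375 gives f = 0.8713, positive; keep [-5.0625, -4.984375]

-5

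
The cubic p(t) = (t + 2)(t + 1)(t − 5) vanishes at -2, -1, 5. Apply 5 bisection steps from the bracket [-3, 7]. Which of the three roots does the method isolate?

t = 2 gives p = -36, negative; keep [2, 7]
t = 4.5 gives p = -17.875, negative; keep [4.5, 7]
t = 5.75 gives p = 39.234375, positive; keep [4.5, 5.75]
t = 5.125 gives p = 5.4551, positive; keep [4.5, 5.125]
t = 4.8125 gives p = -7.4246, negative; keep [4.8125, 5.125]

5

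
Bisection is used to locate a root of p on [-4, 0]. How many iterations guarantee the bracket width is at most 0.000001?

Width after n steps is 4/2^n. Need 2^n ≥ 4/0.000001 = 4000000.
2^21 = 2097152 < 4000000 ≤ 2^22 = 4194304, so n = 22.

22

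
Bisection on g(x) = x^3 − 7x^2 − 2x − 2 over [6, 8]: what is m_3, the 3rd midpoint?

7.25

x = 7 gives g = -16, negative; keep [7, 8]
x = 7.5 gives g = 11.125, positive; keep [7, 7.5]
x = 7.25 gives g = -3.359375, negative; keep [7.25, 7.5]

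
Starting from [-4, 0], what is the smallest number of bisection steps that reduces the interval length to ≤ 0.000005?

20

Width after n steps is 4/2^n. Need 2^n ≥ 4/0.000005 = 800000.
2^19 = 524288 < 800000 ≤ 2^20 = 1048576, so n = 20.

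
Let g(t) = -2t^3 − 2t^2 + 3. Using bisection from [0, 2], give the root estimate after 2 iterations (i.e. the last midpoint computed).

0.5

t = 1 gives g = -1, negative; keep [0, 1]
t = 0.5 gives g = 2.25, positive; keep [0.5, 1]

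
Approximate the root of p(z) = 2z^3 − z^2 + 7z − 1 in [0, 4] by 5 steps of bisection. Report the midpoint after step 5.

z = 2 gives p = 25, positive; keep [0, 2]
z = 1 gives p = 7, positive; keep [0, 1]
z = 0.5 gives p = 2.5, positive; keep [0, 0.5]
z = 0.25 gives p = 0.7188, positive; keep [0, 0.25]
z = 0.125 gives p = -0.1367, negative; keep [0.125, 0.25]

0.125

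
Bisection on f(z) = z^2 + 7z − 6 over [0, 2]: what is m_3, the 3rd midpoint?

0.75

f(1) = 2 > 0, so the root lies in [0, 1]
f(0.5) = -2.25 < 0, so the root lies in [0.5, 1]
f(0.75) = -0.1875 < 0, so the root lies in [0.75, 1]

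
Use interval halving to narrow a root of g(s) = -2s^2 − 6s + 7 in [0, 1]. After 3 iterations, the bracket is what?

g(0.5) = 3.5 > 0, so the root lies in [0.5, 1]
g(0.75) = 1.375 > 0, so the root lies in [0.75, 1]
g(0.875) = 0.21875 > 0, so the root lies in [0.875, 1]

[0.875, 1]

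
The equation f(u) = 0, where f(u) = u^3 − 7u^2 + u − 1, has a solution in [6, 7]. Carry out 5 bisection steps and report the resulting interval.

midpoint 6.5: f = -15.625 < 0 → [6.5, 7]
midpoint 6.75: f = -5.640625 < 0 → [6.75, 7]
midpoint 6.875: f = -0.033203 < 0 → [6.875, 7]
midpoint 6.9375: f = 2.9294 > 0 → [6.875, 6.9375]
midpoint 6.90625: f = 1.4347 > 0 → [6.875, 6.90625]

[6.875, 6.90625]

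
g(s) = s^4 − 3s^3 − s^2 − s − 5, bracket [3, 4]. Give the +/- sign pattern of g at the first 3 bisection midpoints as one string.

+--

g(3.5) = 0.6875 > 0, so the root lies in [3, 3.5]
g(3.25) = -10.230469 < 0, so the root lies in [3.25, 3.5]
g(3.375) = -5.349365 < 0, so the root lies in [3.375, 3.5]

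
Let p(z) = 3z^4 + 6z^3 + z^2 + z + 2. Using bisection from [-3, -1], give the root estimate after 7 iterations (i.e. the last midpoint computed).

-1.796875

m = -2, p(m) = 4 (+); new bracket [-2, -1]
m = -1.5, p(m) = -2.3125 (−); new bracket [-2, -1.5]
m = -1.75, p(m) = -0.707031 (−); new bracket [-2, -1.75]
m = -1.875, p(m) = 1.1687 (+); new bracket [-1.875, -1.75]
m = -1.8125, p(m) = 0.1233 (+); new bracket [-1.8125, -1.75]
m = -1.78125, p(m) = -0.3173 (−); new bracket [-1.8125, -1.78125]
m = -1.796875, p(m) = -0.1035 (−); new bracket [-1.8125, -1.796875]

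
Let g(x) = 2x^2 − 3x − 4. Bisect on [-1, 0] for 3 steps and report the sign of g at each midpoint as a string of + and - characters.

x = -0.5 gives g = -2, negative; keep [-1, -0.5]
x = -0.75 gives g = -0.625, negative; keep [-1, -0.75]
x = -0.875 gives g = 0.15625, positive; keep [-0.875, -0.75]

--+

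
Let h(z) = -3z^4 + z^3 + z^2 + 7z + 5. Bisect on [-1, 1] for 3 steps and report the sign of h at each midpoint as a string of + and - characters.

m = 0, h(m) = 5 (+); new bracket [-1, 0]
m = -0.5, h(m) = 1.4375 (+); new bracket [-1, -0.5]
m = -0.75, h(m) = -1.058594 (−); new bracket [-0.75, -0.5]

++-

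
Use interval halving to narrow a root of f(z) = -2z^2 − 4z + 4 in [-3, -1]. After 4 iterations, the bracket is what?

[-2.75, -2.625]

f(-2) = 4 > 0, so the root lies in [-3, -2]
f(-2.5) = 1.5 > 0, so the root lies in [-3, -2.5]
f(-2.75) = -0.125 < 0, so the root lies in [-2.75, -2.5]
f(-2.625) = 0.7188 > 0, so the root lies in [-2.75, -2.625]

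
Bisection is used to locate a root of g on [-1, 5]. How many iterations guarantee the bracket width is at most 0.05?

Width after n steps is 6/2^n. Need 2^n ≥ 6/0.05 = 120.
2^6 = 64 < 120 ≤ 2^7 = 128, so n = 7.

7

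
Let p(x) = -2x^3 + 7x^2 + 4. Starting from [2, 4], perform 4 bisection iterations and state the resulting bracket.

[3.625, 3.75]

p(3) = 13 > 0, so the root lies in [3, 4]
p(3.5) = 4 > 0, so the root lies in [3.5, 4]
p(3.75) = -3.03125 < 0, so the root lies in [3.5, 3.75]
p(3.625) = 0.7148 > 0, so the root lies in [3.625, 3.75]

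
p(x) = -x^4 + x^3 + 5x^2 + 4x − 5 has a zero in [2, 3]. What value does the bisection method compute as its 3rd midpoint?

m = 2.5, p(m) = 12.8125 (+); new bracket [2.5, 3]
m = 2.75, p(m) = 7.417969 (+); new bracket [2.75, 3]
m = 2.875, p(m) = 3.27124 (+); new bracket [2.875, 3]

2.875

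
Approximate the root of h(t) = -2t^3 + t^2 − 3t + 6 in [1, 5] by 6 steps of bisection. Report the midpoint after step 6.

midpoint 3: h = -48 < 0 → [1, 3]
midpoint 2: h = -12 < 0 → [1, 2]
midpoint 1.5: h = -3 < 0 → [1, 1.5]
midpoint 1.25: h = -0.0938 < 0 → [1, 1.25]
midpoint 1.125: h = 1.043 > 0 → [1.125, 1.25]
midpoint 1.1875: h = 0.4985 > 0 → [1.1875, 1.25]

1.1875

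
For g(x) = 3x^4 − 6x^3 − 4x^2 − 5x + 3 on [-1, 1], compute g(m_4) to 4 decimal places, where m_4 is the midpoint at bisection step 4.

0.3054

midpoint 0: g = 3 > 0 → [0, 1]
midpoint 0.5: g = -1.0625 < 0 → [0, 0.5]
midpoint 0.25: g = 1.417969 > 0 → [0.25, 0.5]
midpoint 0.375: g = 0.3054 > 0 → [0.375, 0.5]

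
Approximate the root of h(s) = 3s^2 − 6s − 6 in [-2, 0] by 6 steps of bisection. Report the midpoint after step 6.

-0.71875

midpoint -1: h = 3 > 0 → [-1, 0]
midpoint -0.5: h = -2.25 < 0 → [-1, -0.5]
midpoint -0.75: h = 0.1875 > 0 → [-0.75, -0.5]
midpoint -0.625: h = -1.0781 < 0 → [-0.75, -0.625]
midpoint -0.6875: h = -0.457 < 0 → [-0.75, -0.6875]
midpoint -0.71875: h = -0.1377 < 0 → [-0.75, -0.71875]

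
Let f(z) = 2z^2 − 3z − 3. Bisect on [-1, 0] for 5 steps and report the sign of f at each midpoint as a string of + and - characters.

-+-+-

f(-0.5) = -1 < 0, so the root lies in [-1, -0.5]
f(-0.75) = 0.375 > 0, so the root lies in [-0.75, -0.5]
f(-0.625) = -0.34375 < 0, so the root lies in [-0.75, -0.625]
f(-0.6875) = 0.0078 > 0, so the root lies in [-0.6875, -0.625]
f(-0.65625) = -0.1699 < 0, so the root lies in [-0.6875, -0.65625]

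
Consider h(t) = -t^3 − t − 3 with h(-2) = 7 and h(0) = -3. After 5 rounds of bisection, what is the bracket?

[-1.25, -1.1875]

midpoint -1: h = -1 < 0 → [-2, -1]
midpoint -1.5: h = 1.875 > 0 → [-1.5, -1]
midpoint -1.25: h = 0.203125 > 0 → [-1.25, -1]
midpoint -1.125: h = -0.4512 < 0 → [-1.25, -1.125]
midpoint -1.1875: h = -0.1379 < 0 → [-1.25, -1.1875]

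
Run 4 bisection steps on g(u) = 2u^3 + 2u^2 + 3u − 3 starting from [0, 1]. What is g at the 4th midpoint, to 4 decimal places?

-0.3237

u = 0.5 gives g = -0.75, negative; keep [0.5, 1]
u = 0.75 gives g = 1.21875, positive; keep [0.5, 0.75]
u = 0.625 gives g = 0.144531, positive; keep [0.5, 0.625]
u = 0.5625 gives g = -0.3237, negative; keep [0.5625, 0.625]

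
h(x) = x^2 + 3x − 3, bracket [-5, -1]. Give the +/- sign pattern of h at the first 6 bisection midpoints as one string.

midpoint -3: h = -3 < 0 → [-5, -3]
midpoint -4: h = 1 > 0 → [-4, -3]
midpoint -3.5: h = -1.25 < 0 → [-4, -3.5]
midpoint -3.75: h = -0.1875 < 0 → [-4, -3.75]
midpoint -3.875: h = 0.3906 > 0 → [-3.875, -3.75]
midpoint -3.8125: h = 0.0977 > 0 → [-3.8125, -3.75]

-+--++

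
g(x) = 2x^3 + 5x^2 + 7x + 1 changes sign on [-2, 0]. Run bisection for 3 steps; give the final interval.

[-0.25, 0]

midpoint -1: g = -3 < 0 → [-1, 0]
midpoint -0.5: g = -1.5 < 0 → [-0.5, 0]
midpoint -0.25: g = -0.46875 < 0 → [-0.25, 0]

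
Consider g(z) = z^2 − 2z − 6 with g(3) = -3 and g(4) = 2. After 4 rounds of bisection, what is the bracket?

[3.625, 3.6875]

z = 3.5 gives g = -0.75, negative; keep [3.5, 4]
z = 3.75 gives g = 0.5625, positive; keep [3.5, 3.75]
z = 3.625 gives g = -0.109375, negative; keep [3.625, 3.75]
z = 3.6875 gives g = 0.2227, positive; keep [3.625, 3.6875]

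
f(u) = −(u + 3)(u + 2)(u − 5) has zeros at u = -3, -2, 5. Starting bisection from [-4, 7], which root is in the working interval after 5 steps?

5

u = 1.5 gives f = 55.125, positive; keep [1.5, 7]
u = 4.25 gives f = 33.984375, positive; keep [4.25, 7]
u = 5.625 gives f = -41.103516, negative; keep [4.25, 5.625]
u = 4.9375 gives f = 3.4417, positive; keep [4.9375, 5.625]
u = 5.28125 gives f = -16.9588, negative; keep [4.9375, 5.28125]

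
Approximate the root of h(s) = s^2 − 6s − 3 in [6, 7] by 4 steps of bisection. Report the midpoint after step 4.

6.4375

h(6.5) = 0.25 > 0, so the root lies in [6, 6.5]
h(6.25) = -1.4375 < 0, so the root lies in [6.25, 6.5]
h(6.375) = -0.609375 < 0, so the root lies in [6.375, 6.5]
h(6.4375) = -0.1836 < 0, so the root lies in [6.4375, 6.5]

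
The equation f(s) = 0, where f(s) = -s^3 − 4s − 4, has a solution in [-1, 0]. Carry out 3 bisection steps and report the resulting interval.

[-0.875, -0.75]

s = -0.5 gives f = -1.875, negative; keep [-1, -0.5]
s = -0.75 gives f = -0.578125, negative; keep [-1, -0.75]
s = -0.875 gives f = 0.169922, positive; keep [-0.875, -0.75]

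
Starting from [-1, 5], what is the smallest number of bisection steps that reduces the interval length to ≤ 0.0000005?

24

Width after n steps is 6/2^n. Need 2^n ≥ 6/0.0000005 = 12000000.
2^23 = 8388608 < 12000000 ≤ 2^24 = 16777216, so n = 24.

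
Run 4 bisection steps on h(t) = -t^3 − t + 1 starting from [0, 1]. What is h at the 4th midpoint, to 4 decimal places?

h(0.5) = 0.375 > 0, so the root lies in [0.5, 1]
h(0.75) = -0.171875 < 0, so the root lies in [0.5, 0.75]
h(0.625) = 0.130859 > 0, so the root lies in [0.625, 0.75]
h(0.6875) = -0.0125 < 0, so the root lies in [0.625, 0.6875]

-0.0125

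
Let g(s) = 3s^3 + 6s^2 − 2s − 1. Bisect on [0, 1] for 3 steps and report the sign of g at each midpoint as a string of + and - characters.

midpoint 0.5: g = -0.125 < 0 → [0.5, 1]
midpoint 0.75: g = 2.140625 > 0 → [0.5, 0.75]
midpoint 0.625: g = 0.826172 > 0 → [0.5, 0.625]

-++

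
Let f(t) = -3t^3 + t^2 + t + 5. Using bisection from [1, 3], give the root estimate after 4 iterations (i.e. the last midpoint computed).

1.375

t = 2 gives f = -13, negative; keep [1, 2]
t = 1.5 gives f = -1.375, negative; keep [1, 1.5]
t = 1.25 gives f = 1.953125, positive; keep [1.25, 1.5]
t = 1.375 gives f = 0.4668, positive; keep [1.375, 1.5]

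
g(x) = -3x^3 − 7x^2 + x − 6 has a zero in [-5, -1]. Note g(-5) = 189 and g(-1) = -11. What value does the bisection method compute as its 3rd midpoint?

x = -3 gives g = 9, positive; keep [-3, -1]
x = -2 gives g = -12, negative; keep [-3, -2]
x = -2.5 gives g = -5.375, negative; keep [-3, -2.5]

-2.5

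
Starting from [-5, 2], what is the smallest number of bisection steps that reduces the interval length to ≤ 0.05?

8

Width after n steps is 7/2^n. Need 2^n ≥ 7/0.05 = 140.
2^7 = 128 < 140 ≤ 2^8 = 256, so n = 8.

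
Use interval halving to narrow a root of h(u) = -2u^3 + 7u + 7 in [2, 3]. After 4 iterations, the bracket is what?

u = 2.5 gives h = -6.75, negative; keep [2, 2.5]
u = 2.25 gives h = -0.03125, negative; keep [2, 2.25]
u = 2.125 gives h = 2.683594, positive; keep [2.125, 2.25]
u = 2.1875 gives h = 1.3774, positive; keep [2.1875, 2.25]

[2.1875, 2.25]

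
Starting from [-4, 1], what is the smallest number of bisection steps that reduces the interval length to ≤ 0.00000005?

27

Width after n steps is 5/2^n. Need 2^n ≥ 5/0.00000005 = 100000000.
2^26 = 67108864 < 100000000 ≤ 2^27 = 134217728, so n = 27.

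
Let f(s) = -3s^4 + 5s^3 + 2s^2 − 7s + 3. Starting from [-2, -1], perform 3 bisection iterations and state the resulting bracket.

midpoint -1.5: f = -14.0625 < 0 → [-1.5, -1]
midpoint -1.25: f = -2.214844 < 0 → [-1.25, -1]
midpoint -1.125: f = 1.481689 > 0 → [-1.25, -1.125]

[-1.25, -1.125]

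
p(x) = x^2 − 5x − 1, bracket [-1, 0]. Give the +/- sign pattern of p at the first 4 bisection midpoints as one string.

++--

p(-0.5) = 1.75 > 0, so the root lies in [-0.5, 0]
p(-0.25) = 0.3125 > 0, so the root lies in [-0.25, 0]
p(-0.125) = -0.359375 < 0, so the root lies in [-0.25, -0.125]
p(-0.1875) = -0.0273 < 0, so the root lies in [-0.25, -0.1875]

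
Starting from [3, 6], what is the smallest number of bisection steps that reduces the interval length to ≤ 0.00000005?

26

Width after n steps is 3/2^n. Need 2^n ≥ 3/0.00000005 = 60000000.
2^25 = 33554432 < 60000000 ≤ 2^26 = 67108864, so n = 26.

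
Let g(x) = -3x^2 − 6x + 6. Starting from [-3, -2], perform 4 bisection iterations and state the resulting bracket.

midpoint -2.5: g = 2.25 > 0 → [-3, -2.5]
midpoint -2.75: g = -0.1875 < 0 → [-2.75, -2.5]
midpoint -2.625: g = 1.078125 > 0 → [-2.75, -2.625]
midpoint -2.6875: g = 0.457 > 0 → [-2.75, -2.6875]

[-2.75, -2.6875]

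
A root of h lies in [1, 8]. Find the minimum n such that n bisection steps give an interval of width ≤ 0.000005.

21

Width after n steps is 7/2^n. Need 2^n ≥ 7/0.000005 = 1400000.
2^20 = 1048576 < 1400000 ≤ 2^21 = 2097152, so n = 21.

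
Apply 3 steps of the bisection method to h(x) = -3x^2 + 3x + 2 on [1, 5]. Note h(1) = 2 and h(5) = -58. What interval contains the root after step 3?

[1, 1.5]

midpoint 3: h = -16 < 0 → [1, 3]
midpoint 2: h = -4 < 0 → [1, 2]
midpoint 1.5: h = -0.25 < 0 → [1, 1.5]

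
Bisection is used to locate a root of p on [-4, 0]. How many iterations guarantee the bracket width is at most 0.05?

7

Width after n steps is 4/2^n. Need 2^n ≥ 4/0.05 = 80.
2^6 = 64 < 80 ≤ 2^7 = 128, so n = 7.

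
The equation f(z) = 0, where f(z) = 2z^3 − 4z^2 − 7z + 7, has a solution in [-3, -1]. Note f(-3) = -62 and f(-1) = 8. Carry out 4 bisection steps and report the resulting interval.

[-1.625, -1.5]

midpoint -2: f = -11 < 0 → [-2, -1]
midpoint -1.5: f = 1.75 > 0 → [-2, -1.5]
midpoint -1.75: f = -3.71875 < 0 → [-1.75, -1.5]
midpoint -1.625: f = -0.7695 < 0 → [-1.625, -1.5]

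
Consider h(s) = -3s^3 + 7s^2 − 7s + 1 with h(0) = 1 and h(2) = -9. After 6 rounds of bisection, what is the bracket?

[0.15625, 0.1875]

h(1) = -2 < 0, so the root lies in [0, 1]
h(0.5) = -1.125 < 0, so the root lies in [0, 0.5]
h(0.25) = -0.359375 < 0, so the root lies in [0, 0.25]
h(0.125) = 0.2285 > 0, so the root lies in [0.125, 0.25]
h(0.1875) = -0.0862 < 0, so the root lies in [0.125, 0.1875]
h(0.15625) = 0.0657 > 0, so the root lies in [0.15625, 0.1875]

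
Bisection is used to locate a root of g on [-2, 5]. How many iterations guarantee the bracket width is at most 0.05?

Width after n steps is 7/2^n. Need 2^n ≥ 7/0.05 = 140.
2^7 = 128 < 140 ≤ 2^8 = 256, so n = 8.

8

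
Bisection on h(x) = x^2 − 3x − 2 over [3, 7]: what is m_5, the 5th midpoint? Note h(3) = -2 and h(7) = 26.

3.625

x = 5 gives h = 8, positive; keep [3, 5]
x = 4 gives h = 2, positive; keep [3, 4]
x = 3.5 gives h = -0.25, negative; keep [3.5, 4]
x = 3.75 gives h = 0.8125, positive; keep [3.5, 3.75]
x = 3.625 gives h = 0.2656, positive; keep [3.5, 3.625]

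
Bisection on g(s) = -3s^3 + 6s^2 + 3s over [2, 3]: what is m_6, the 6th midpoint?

2.421875

m = 2.5, g(m) = -1.875 (−); new bracket [2, 2.5]
m = 2.25, g(m) = 2.953125 (+); new bracket [2.25, 2.5]
m = 2.375, g(m) = 0.779297 (+); new bracket [2.375, 2.5]
m = 2.4375, g(m) = -0.4856 (−); new bracket [2.375, 2.4375]
m = 2.40625, g(m) = 0.1621 (+); new bracket [2.40625, 2.4375]
m = 2.421875, g(m) = -0.1579 (−); new bracket [2.40625, 2.421875]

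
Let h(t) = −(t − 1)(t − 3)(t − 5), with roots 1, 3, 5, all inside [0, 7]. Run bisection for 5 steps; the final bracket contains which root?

5

m = 3.5, h(m) = 1.875 (+); new bracket [3.5, 7]
m = 5.25, h(m) = -2.390625 (−); new bracket [3.5, 5.25]
m = 4.375, h(m) = 2.900391 (+); new bracket [4.375, 5.25]
m = 4.8125, h(m) = 1.2957 (+); new bracket [4.8125, 5.25]
m = 5.03125, h(m) = -0.2559 (−); new bracket [4.8125, 5.03125]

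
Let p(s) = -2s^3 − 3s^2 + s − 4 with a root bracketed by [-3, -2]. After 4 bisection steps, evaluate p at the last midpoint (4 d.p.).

0.3921

s = -2.5 gives p = 6, positive; keep [-2.5, -2]
s = -2.25 gives p = 1.34375, positive; keep [-2.25, -2]
s = -2.125 gives p = -0.480469, negative; keep [-2.25, -2.125]
s = -2.1875 gives p = 0.3921, positive; keep [-2.1875, -2.125]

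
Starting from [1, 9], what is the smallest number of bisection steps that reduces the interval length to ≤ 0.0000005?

Width after n steps is 8/2^n. Need 2^n ≥ 8/0.0000005 = 16000000.
2^23 = 8388608 < 16000000 ≤ 2^24 = 16777216, so n = 24.

24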